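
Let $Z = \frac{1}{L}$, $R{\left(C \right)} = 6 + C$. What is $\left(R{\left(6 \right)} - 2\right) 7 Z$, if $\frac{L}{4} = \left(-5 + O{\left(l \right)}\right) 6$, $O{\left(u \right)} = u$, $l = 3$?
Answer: $- \frac{35}{24} \approx -1.4583$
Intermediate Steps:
$L = -48$ ($L = 4 \left(-5 + 3\right) 6 = 4 \left(\left(-2\right) 6\right) = 4 \left(-12\right) = -48$)
$Z = - \frac{1}{48}$ ($Z = \frac{1}{-48} = - \frac{1}{48} \approx -0.020833$)
$\left(R{\left(6 \right)} - 2\right) 7 Z = \left(\left(6 + 6\right) - 2\right) 7 \left(- \frac{1}{48}\right) = \left(12 - 2\right) 7 \left(- \frac{1}{48}\right) = 10 \cdot 7 \left(- \frac{1}{48}\right) = 70 \left(- \frac{1}{48}\right) = - \frac{35}{24}$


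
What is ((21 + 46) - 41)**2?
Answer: 676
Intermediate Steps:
((21 + 46) - 41)**2 = (67 - 41)**2 = 26**2 = 676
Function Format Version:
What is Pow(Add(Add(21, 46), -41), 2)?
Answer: 676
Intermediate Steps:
Pow(Add(Add(21, 46), -41), 2) = Pow(Add(67, -41), 2) = Pow(26, 2) = 676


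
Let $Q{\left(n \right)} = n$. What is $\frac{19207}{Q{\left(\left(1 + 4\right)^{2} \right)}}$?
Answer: $\frac{19207}{25} \approx 768.28$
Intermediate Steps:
$\frac{19207}{Q{\left(\left(1 + 4\right)^{2} \right)}} = \frac{19207}{\left(1 + 4\right)^{2}} = \frac{19207}{5^{2}} = \frac{19207}{25}$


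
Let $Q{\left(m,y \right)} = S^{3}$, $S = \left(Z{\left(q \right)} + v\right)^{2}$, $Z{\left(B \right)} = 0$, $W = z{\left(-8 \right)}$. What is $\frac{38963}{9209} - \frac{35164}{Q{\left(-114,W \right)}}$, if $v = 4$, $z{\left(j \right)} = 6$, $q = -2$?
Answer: $- \frac{41058207}{9430016} \approx -4.354$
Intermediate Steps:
$W = 6$
$S = 16$ ($S = \left(0 + 4\right)^{2} = 4^{2} = 16$)
$Q{\left(m,y \right)} = 4096$ ($Q{\left(m,y \right)} = 16^{3} = 4096$)
$\frac{38963}{9209} - \frac{35164}{Q{\left(-114,W \right)}} = \frac{38963}{9209} - \frac{35164}{4096} = 38963 \cdot \frac{1}{9209} - \frac{8791}{1024} = \frac{38963}{9209} - \frac{8791}{1024} = - \frac{41058207}{9430016}$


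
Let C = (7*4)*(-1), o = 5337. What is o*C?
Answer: -149436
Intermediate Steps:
C = -28 (C = 28*(-1) = -28)
o*C = 5337*(-28) = -149436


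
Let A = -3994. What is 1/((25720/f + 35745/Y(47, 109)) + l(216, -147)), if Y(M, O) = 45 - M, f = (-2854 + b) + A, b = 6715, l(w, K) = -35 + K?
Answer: -266/4853937 ≈ -5.4801e-5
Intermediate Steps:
f = -133 (f = (-2854 + 6715) - 3994 = 3861 - 3994 = -133)
1/((25720/f + 35745/Y(47, 109)) + l(216, -147)) = 1/((25720/(-133) + 35745/(45 - 1*47)) + (-35 - 147)) = 1/((25720*(-1/133) + 35745/(45 - 47)) - 182) = 1/((-25720/133 + 35745/(-2)) - 182) = 1/((-25720/133 + 35745*(-½)) - 182) = 1/((-25720/133 - 35745/2) - 182) = 1/(-4805525/266 - 182) = 1/(-4853937/266) = -266/4853937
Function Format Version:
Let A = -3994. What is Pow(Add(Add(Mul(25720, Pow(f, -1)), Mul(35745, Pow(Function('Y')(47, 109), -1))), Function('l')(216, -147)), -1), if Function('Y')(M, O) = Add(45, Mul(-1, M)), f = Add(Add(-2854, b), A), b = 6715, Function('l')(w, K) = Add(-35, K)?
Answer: Rational(-266, 4853937) ≈ -5.4801e-5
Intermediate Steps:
f = -133 (f = Add(Add(-2854, 6715), -3994) = Add(3861, -3994) = -133)
Pow(Add(Add(Mul(25720, Pow(f, -1)), Mul(35745, Pow(Function('Y')(47, 109), -1))), Function('l')(216, -147)), -1) = Pow(Add(Add(Mul(25720, Pow(-133, -1)), Mul(35745, Pow(Add(45, Mul(-1, 47)), -1))), Add(-35, -147)), -1) = Pow(Add(Add(Mul(25720, Rational(-1, 133)), Mul(35745, Pow(Add(45, -47), -1))), -182), -1) = Pow(Add(Add(Rational(-25720, 133), Mul(35745, Pow(-2, -1))), -182), -1) = Pow(Add(Add(Rational(-25720, 133), Mul(35745, Rational(-1, 2))), -182), -1) = Pow(Add(Add(Rational(-25720, 133), Rational(-35745, 2)), -182), -1) = Pow(Add(Rational(-4805525, 266), -182), -1) = Pow(Rational(-4853937, 266), -1) = Rational(-266, 4853937)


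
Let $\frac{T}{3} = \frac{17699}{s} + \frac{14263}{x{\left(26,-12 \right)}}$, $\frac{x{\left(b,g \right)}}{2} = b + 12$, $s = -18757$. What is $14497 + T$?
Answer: $\frac{21464495305}{1425532} \approx 15057.0$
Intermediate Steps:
$x{\left(b,g \right)} = 24 + 2 b$ ($x{\left(b,g \right)} = 2 \left(b + 12\right) = 2 \left(12 + b\right) = 24 + 2 b$)
$T = \frac{798557901}{1425532}$ ($T = 3 \left(\frac{17699}{-18757} + \frac{14263}{24 + 2 \cdot 26}\right) = 3 \left(17699 \left(- \frac{1}{18757}\right) + \frac{14263}{24 + 52}\right) = 3 \left(- \frac{17699}{18757} + \frac{14263}{76}\right) = 3 \cdot \frac{266185967}{1425532} = \frac{798557901}{1425532} \approx 560.18$)
$14497 + T = 14497 + \frac{798557901}{1425532} = \frac{21464495305}{1425532}$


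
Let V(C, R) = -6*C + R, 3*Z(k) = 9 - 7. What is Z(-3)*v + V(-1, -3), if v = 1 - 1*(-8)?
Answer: 9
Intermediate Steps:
v = 9 (v = 1 + 8 = 9)
Z(k) = ⅔ (Z(k) = (9 - 7)/3 = (⅓)*2 = ⅔)
V(C, R) = R - 6*C
Z(-3)*v + V(-1, -3) = (⅔)*9 + (-3 - 6*(-1)) = 6 + (-3 + 6) = 6 + 3 = 9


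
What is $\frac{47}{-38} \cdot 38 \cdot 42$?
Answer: $-1974$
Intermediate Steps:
$\frac{47}{-38} \cdot 38 \cdot 42 = 47 \left(- \frac{1}{38}\right) 38 \cdot 42 = \left(- \frac{47}{38}\right) 38 \cdot 42 = \left(-47\right) 42 = -1974$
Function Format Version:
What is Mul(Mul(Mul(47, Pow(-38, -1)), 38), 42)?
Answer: -1974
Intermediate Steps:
Mul(Mul(Mul(47, Pow(-38, -1)), 38), 42) = Mul(Mul(Mul(47, Rational(-1, 38)), 38), 42) = Mul(Mul(Rational(-47, 38), 38), 42) = Mul(-47, 42) = -1974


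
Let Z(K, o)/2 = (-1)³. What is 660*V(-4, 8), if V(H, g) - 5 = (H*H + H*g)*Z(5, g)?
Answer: 24420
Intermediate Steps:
Z(K, o) = -2 (Z(K, o) = 2*(-1)³ = 2*(-1) = -2)
V(H, g) = 5 - 2*H² - 2*H*g (V(H, g) = 5 + (H*H + H*g)*(-2) = 5 + (H² + H*g)*(-2) = 5 + (-2*H² - 2*H*g) = 5 - 2*H² - 2*H*g)
660*V(-4, 8) = 660*(5 - 2*(-4)² - 2*(-4)*8) = 660*(5 - 2*16 + 64) = 660*(5 - 32 + 64) = 660*37 = 24420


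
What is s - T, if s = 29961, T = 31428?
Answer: -1467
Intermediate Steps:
s - T = 29961 - 1*31428 = 29961 - 31428 = -1467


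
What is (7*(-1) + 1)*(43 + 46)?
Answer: -534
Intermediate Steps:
(7*(-1) + 1)*(43 + 46) = (-7 + 1)*89 = -6*89 = -534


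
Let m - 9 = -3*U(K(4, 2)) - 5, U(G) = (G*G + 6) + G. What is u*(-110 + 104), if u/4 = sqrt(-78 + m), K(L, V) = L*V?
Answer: -48*I*sqrt(77) ≈ -421.2*I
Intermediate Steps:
U(G) = 6 + G + G**2 (U(G) = (G**2 + 6) + G = (6 + G**2) + G = 6 + G + G**2)
m = -230 (m = 9 + (-3*(6 + 4*2 + (4*2)**2) - 5) = 9 + (-3*(6 + 8 + 8**2) - 5) = 9 + (-3*(6 + 8 + 64) - 5) = 9 + (-3*78 - 5) = 9 + (-234 - 5) = 9 - 239 = -230)
u = 8*I*sqrt(77) (u = 4*sqrt(-78 - 230) = 4*sqrt(-308) = 4*(2*I*sqrt(77)) = 8*I*sqrt(77) ≈ 70.2*I)
u*(-110 + 104) = (8*I*sqrt(77))*(-110 + 104) = (8*I*sqrt(77))*(-6) = -48*I*sqrt(77)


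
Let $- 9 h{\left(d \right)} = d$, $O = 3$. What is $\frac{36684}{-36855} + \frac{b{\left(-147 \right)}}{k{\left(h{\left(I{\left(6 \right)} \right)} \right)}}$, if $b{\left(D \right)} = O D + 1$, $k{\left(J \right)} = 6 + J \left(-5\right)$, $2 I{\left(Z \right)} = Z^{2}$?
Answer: $- \frac{233377}{8190} \approx -28.495$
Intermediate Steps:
$I{\left(Z \right)} = \frac{Z^{2}}{2}$
$h{\left(d \right)} = - \frac{d}{9}$
$k{\left(J \right)} = 6 - 5 J$
$b{\left(D \right)} = 1 + 3 D$ ($b{\left(D \right)} = 3 D + 1 = 1 + 3 D$)
$\frac{36684}{-36855} + \frac{b{\left(-147 \right)}}{k{\left(h{\left(I{\left(6 \right)} \right)} \right)}} = \frac{36684}{-36855} + \frac{1 + 3 \left(-147\right)}{6 - 5 \left(- \frac{\frac{1}{2} \cdot 6^{2}}{9}\right)} = 36684 \left(- \frac{1}{36855}\right) + \frac{1 - 441}{6 - 5 \left(- \frac{\frac{1}{2} \cdot 36}{9}\right)} = - \frac{4076}{4095} - \frac{440}{6 - 5 \left(\left(- \frac{1}{9}\right) 18\right)} = - \frac{4076}{4095} - \frac{440}{6 - -10} = - \frac{4076}{4095} - \frac{440}{6 + 10} = - \frac{4076}{4095} - \frac{440}{16} = - \frac{4076}{4095} - \frac{55}{2} = - \frac{233377}{8190}$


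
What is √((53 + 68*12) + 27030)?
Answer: √27899 ≈ 167.03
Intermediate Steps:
√((53 + 68*12) + 27030) = √((53 + 816) + 27030) = √(869 + 27030) = √27899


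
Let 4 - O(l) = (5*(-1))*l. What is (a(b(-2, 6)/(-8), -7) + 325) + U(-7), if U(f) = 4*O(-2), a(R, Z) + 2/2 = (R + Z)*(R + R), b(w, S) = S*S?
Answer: 807/2 ≈ 403.50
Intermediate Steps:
O(l) = 4 + 5*l (O(l) = 4 - 5*(-1)*l = 4 - (-5)*l = 4 + 5*l)
b(w, S) = S**2
a(R, Z) = -1 + 2*R*(R + Z) (a(R, Z) = -1 + (R + Z)*(R + R) = -1 + (R + Z)*(2*R) = -1 + 2*R*(R + Z))
U(f) = -24 (U(f) = 4*(4 + 5*(-2)) = 4*(4 - 10) = 4*(-6) = -24)
(a(b(-2, 6)/(-8), -7) + 325) + U(-7) = ((-1 + 2*(6**2/(-8))**2 + 2*(6**2/(-8))*(-7)) + 325) - 24 = ((-1 + 2*(36*(-1/8))**2 + 2*(36*(-1/8))*(-7)) + 325) - 24 = ((-1 + 2*(-9/2)**2 + 2*(-9/2)*(-7)) + 325) - 24 = ((-1 + 2*(81/4) + 63) + 325) - 24 = ((-1 + 81/2 + 63) + 325) - 24 = (205/2 + 325) - 24 = 855/2 - 24 = 807/2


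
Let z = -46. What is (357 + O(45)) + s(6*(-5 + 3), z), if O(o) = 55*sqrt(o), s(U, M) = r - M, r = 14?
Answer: 417 + 165*sqrt(5) ≈ 785.95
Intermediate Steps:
s(U, M) = 14 - M
(357 + O(45)) + s(6*(-5 + 3), z) = (357 + 55*sqrt(45)) + (14 - 1*(-46)) = (357 + 55*(3*sqrt(5))) + (14 + 46) = (357 + 165*sqrt(5)) + 60 = 417 + 165*sqrt(5)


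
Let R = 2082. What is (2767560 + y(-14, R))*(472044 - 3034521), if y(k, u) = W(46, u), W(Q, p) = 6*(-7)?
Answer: -7091701222086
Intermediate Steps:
W(Q, p) = -42
y(k, u) = -42
(2767560 + y(-14, R))*(472044 - 3034521) = (2767560 - 42)*(472044 - 3034521) = 2767518*(-2562477) = -7091701222086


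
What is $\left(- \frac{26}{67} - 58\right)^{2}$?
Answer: $\frac{15303744}{4489} \approx 3409.2$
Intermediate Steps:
$\left(- \frac{26}{67} - 58\right)^{2} = \left(- \frac{3912}{67}\right)^{2} = \frac{15303744}{4489}$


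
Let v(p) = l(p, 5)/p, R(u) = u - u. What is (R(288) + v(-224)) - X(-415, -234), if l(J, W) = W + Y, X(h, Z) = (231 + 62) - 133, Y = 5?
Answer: -17925/112 ≈ -160.04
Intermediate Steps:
X(h, Z) = 160 (X(h, Z) = 293 - 133 = 160)
l(J, W) = 5 + W (l(J, W) = W + 5 = 5 + W)
R(u) = 0
v(p) = 10/p (v(p) = (5 + 5)/p = 10/p)
(R(288) + v(-224)) - X(-415, -234) = (0 + 10/(-224)) - 1*160 = (0 + 10*(-1/224)) - 160 = (0 - 5/112) - 160 = -5/112 - 160 = -17925/112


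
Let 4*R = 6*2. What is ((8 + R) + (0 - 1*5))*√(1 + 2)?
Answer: 6*√3 ≈ 10.392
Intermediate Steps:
R = 3 (R = (6*2)/4 = (¼)*12 = 3)
((8 + R) + (0 - 1*5))*√(1 + 2) = ((8 + 3) + (0 - 1*5))*√(1 + 2) = (11 + (0 - 5))*√3 = (11 - 5)*√3 = 6*√3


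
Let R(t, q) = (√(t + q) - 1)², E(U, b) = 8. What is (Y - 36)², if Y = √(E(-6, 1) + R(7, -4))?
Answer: (36 - √(8 + (1 - √3)²))² ≈ 1094.2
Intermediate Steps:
R(t, q) = (-1 + √(q + t))² (R(t, q) = (√(q + t) - 1)² = (-1 + √(q + t))²)
Y = √(8 + (-1 + √3)²) (Y = √(8 + (-1 + √(-4 + 7))²) = √(8 + (-1 + √3)²) ≈ 2.9216)
(Y - 36)² = (√(12 - 2*√3) - 36)² = (-36 + √(12 - 2*√3))²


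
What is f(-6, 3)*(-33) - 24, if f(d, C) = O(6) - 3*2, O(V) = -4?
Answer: 306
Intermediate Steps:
f(d, C) = -10 (f(d, C) = -4 - 3*2 = -4 - 6 = -10)
f(-6, 3)*(-33) - 24 = -10*(-33) - 24 = 330 - 24 = 306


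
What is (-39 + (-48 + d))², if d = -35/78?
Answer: 46526041/6084 ≈ 7647.3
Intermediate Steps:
d = -35/78 (d = -35*1/78 = -35/78 ≈ -0.44872)
(-39 + (-48 + d))² = (-39 + (-48 - 35/78))² = (-39 - 3779/78)² = (-6821/78)² = 46526041/6084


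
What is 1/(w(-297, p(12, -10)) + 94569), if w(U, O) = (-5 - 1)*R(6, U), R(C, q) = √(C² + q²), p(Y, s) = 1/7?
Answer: 31523/2980039647 + 2*√9805/993346549 ≈ 1.0777e-5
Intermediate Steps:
p(Y, s) = ⅐
w(U, O) = -6*√(36 + U²) (w(U, O) = (-5 - 1)*√(6² + U²) = -6*√(36 + U²))
1/(w(-297, p(12, -10)) + 94569) = 1/(-6*√(36 + (-297)²) + 94569) = 1/(-6*√(36 + 88209) + 94569) = 1/(-18*√9805 + 94569) = 1/(94569 - 18*√9805)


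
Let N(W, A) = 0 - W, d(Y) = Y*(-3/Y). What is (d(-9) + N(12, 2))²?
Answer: 225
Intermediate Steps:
d(Y) = -3
N(W, A) = -W
(d(-9) + N(12, 2))² = (-3 - 1*12)² = (-3 - 12)² = (-15)² = 225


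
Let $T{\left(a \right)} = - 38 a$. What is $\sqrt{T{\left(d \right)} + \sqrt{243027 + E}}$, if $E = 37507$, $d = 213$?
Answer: $\sqrt{-8094 + \sqrt{280534}} \approx 86.973 i$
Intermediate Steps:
$\sqrt{T{\left(d \right)} + \sqrt{243027 + E}} = \sqrt{\left(-38\right) 213 + \sqrt{243027 + 37507}} = \sqrt{-8094 + \sqrt{280534}}$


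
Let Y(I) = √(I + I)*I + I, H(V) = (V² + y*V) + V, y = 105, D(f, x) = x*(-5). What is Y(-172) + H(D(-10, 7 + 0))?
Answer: -2657 - 344*I*√86 ≈ -2657.0 - 3190.1*I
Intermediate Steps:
D(f, x) = -5*x
H(V) = V² + 106*V (H(V) = (V² + 105*V) + V = V² + 106*V)
Y(I) = I + √2*I^(3/2) (Y(I) = √(2*I)*I + I = (√2*√I)*I + I = √2*I^(3/2) + I = I + √2*I^(3/2))
Y(-172) + H(D(-10, 7 + 0)) = (-172 + √2*(-172)^(3/2)) + (-5*(7 + 0))*(106 - 5*(7 + 0)) = (-172 + √2*(-344*I*√43)) + (-5*7)*(106 - 5*7) = (-172 - 344*I*√86) - 35*(106 - 35) = (-172 - 344*I*√86) - 35*71 = (-172 - 344*I*√86) - 2485 = -2657 - 344*I*√86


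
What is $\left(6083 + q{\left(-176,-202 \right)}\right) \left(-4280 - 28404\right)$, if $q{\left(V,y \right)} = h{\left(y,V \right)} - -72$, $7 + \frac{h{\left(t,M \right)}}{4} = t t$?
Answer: $-5534806612$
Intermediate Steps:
$h{\left(t,M \right)} = -28 + 4 t^{2}$ ($h{\left(t,M \right)} = -28 + 4 t t = -28 + 4 t^{2}$)
$q{\left(V,y \right)} = 44 + 4 y^{2}$ ($q{\left(V,y \right)} = \left(-28 + 4 y^{2}\right) - -72 = \left(-28 + 4 y^{2}\right) + 72 = 44 + 4 y^{2}$)
$\left(6083 + q{\left(-176,-202 \right)}\right) \left(-4280 - 28404\right) = \left(6083 + \left(44 + 4 \left(-202\right)^{2}\right)\right) \left(-4280 - 28404\right) = \left(6083 + \left(44 + 4 \cdot 40804\right)\right) \left(-32684\right) = \left(6083 + \left(44 + 163216\right)\right) \left(-32684\right) = \left(6083 + 163260\right) \left(-32684\right) = 169343 \left(-32684\right) = -5534806612$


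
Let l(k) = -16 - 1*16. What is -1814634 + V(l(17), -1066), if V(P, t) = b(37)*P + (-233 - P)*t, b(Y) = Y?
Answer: -1601552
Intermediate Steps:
l(k) = -32 (l(k) = -16 - 16 = -32)
V(P, t) = 37*P + t*(-233 - P) (V(P, t) = 37*P + (-233 - P)*t = 37*P + t*(-233 - P))
-1814634 + V(l(17), -1066) = -1814634 + (-233*(-1066) + 37*(-32) - 1*(-32)*(-1066)) = -1814634 + (248378 - 1184 - 34112) = -1814634 + 213082 = -1601552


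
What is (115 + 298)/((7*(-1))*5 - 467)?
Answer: -413/502 ≈ -0.82271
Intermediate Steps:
(115 + 298)/((7*(-1))*5 - 467) = 413/(-7*5 - 467) = 413/(-35 - 467) = 413/(-502) = 413*(-1/502) = -413/502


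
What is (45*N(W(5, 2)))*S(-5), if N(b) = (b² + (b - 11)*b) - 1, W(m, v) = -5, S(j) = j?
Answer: -23400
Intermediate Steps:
N(b) = -1 + b² + b*(-11 + b) (N(b) = (b² + (-11 + b)*b) - 1 = (b² + b*(-11 + b)) - 1 = -1 + b² + b*(-11 + b))
(45*N(W(5, 2)))*S(-5) = (45*(-1 - 11*(-5) + 2*(-5)²))*(-5) = (45*(-1 + 55 + 2*25))*(-5) = (45*(-1 + 55 + 50))*(-5) = (45*104)*(-5) = 4680*(-5) = -23400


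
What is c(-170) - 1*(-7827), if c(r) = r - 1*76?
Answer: 7581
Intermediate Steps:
c(r) = -76 + r (c(r) = r - 76 = -76 + r)
c(-170) - 1*(-7827) = (-76 - 170) - 1*(-7827) = -246 + 7827 = 7581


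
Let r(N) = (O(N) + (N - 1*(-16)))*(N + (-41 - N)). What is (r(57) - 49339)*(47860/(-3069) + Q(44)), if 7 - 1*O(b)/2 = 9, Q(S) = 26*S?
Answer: -180661748768/3069 ≈ -5.8867e+7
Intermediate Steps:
O(b) = -4 (O(b) = 14 - 2*9 = 14 - 18 = -4)
r(N) = -492 - 41*N (r(N) = (-4 + (N - 1*(-16)))*(N + (-41 - N)) = (-4 + (N + 16))*(-41) = (-4 + (16 + N))*(-41) = (12 + N)*(-41) = -492 - 41*N)
(r(57) - 49339)*(47860/(-3069) + Q(44)) = ((-492 - 41*57) - 49339)*(47860/(-3069) + 26*44) = ((-492 - 2337) - 49339)*(47860*(-1/3069) + 1144) = (-2829 - 49339)*(-47860/3069 + 1144) = -52168*3463076/3069 = -180661748768/3069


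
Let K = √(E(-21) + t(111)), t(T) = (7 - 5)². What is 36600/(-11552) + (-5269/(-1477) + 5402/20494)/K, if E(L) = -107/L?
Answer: -4575/1444 + 57980820*√4011/2890750429 ≈ -1.8980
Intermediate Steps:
t(T) = 4 (t(T) = 2² = 4)
K = √4011/21 (K = √(-107/(-21) + 4) = √(-107*(-1/21) + 4) = √(107/21 + 4) = √(191/21) = √4011/21 ≈ 3.0158)
36600/(-11552) + (-5269/(-1477) + 5402/20494)/K = 36600/(-11552) + (-5269/(-1477) + 5402/20494)/((√4011/21)) = 36600*(-1/11552) + (-5269*(-1/1477) + 5402*(1/20494))*(√4011/191) = -4575/1444 + (5269/1477 + 2701/10247)*(√4011/191) = -4575/1444 + 57980820*(√4011/191)/15134819 = -4575/1444 + 57980820*√4011/2890750429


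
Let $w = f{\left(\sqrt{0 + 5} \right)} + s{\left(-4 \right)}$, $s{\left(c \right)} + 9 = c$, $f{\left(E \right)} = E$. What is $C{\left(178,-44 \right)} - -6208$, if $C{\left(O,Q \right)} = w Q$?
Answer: $6780 - 44 \sqrt{5} \approx 6681.6$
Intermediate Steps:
$s{\left(c \right)} = -9 + c$
$w = -13 + \sqrt{5}$ ($w = \sqrt{0 + 5} - 13 = \sqrt{5} - 13 = -13 + \sqrt{5} \approx -10.764$)
$C{\left(O,Q \right)} = Q \left(-13 + \sqrt{5}\right)$ ($C{\left(O,Q \right)} = \left(-13 + \sqrt{5}\right) Q = Q \left(-13 + \sqrt{5}\right)$)
$C{\left(178,-44 \right)} - -6208 = - 44 \left(-13 + \sqrt{5}\right) - -6208 = \left(572 - 44 \sqrt{5}\right) + 6208 = 6780 - 44 \sqrt{5}$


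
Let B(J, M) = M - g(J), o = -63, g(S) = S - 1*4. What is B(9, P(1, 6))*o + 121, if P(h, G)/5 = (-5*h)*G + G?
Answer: 7996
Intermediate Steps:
g(S) = -4 + S (g(S) = S - 4 = -4 + S)
P(h, G) = 5*G - 25*G*h (P(h, G) = 5*((-5*h)*G + G) = 5*(-5*G*h + G) = 5*(G - 5*G*h) = 5*G - 25*G*h)
B(J, M) = 4 + M - J (B(J, M) = M - (-4 + J) = M + (4 - J) = 4 + M - J)
B(9, P(1, 6))*o + 121 = (4 + 5*6*(1 - 5*1) - 1*9)*(-63) + 121 = (4 + 5*6*(1 - 5) - 9)*(-63) + 121 = (4 + 5*6*(-4) - 9)*(-63) + 121 = (4 - 120 - 9)*(-63) + 121 = -125*(-63) + 121 = 7875 + 121 = 7996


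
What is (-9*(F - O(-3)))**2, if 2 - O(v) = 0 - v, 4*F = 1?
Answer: 2025/16 ≈ 126.56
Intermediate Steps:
F = 1/4 (F = (1/4)*1 = 1/4 ≈ 0.25000)
O(v) = 2 + v (O(v) = 2 - (0 - v) = 2 - (-1)*v = 2 + v)
(-9*(F - O(-3)))**2 = (-9*(1/4 - (2 - 3)))**2 = (-9*(1/4 - 1*(-1)))**2 = (-9*(1/4 + 1))**2 = (-9*5/4)**2 = (-45/4)**2 = 2025/16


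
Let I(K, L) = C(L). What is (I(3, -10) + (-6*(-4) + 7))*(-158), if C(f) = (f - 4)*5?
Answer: 6162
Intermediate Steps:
C(f) = -20 + 5*f (C(f) = (-4 + f)*5 = -20 + 5*f)
I(K, L) = -20 + 5*L
(I(3, -10) + (-6*(-4) + 7))*(-158) = ((-20 + 5*(-10)) + (-6*(-4) + 7))*(-158) = ((-20 - 50) + (24 + 7))*(-158) = (-70 + 31)*(-158) = -39*(-158) = 6162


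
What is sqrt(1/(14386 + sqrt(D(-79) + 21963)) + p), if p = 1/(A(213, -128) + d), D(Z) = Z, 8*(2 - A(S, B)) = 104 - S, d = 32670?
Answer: sqrt(196936381810 + 8367520*sqrt(5471))/(522970*sqrt(7193 + sqrt(5471))) ≈ 0.0099699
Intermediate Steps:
A(S, B) = -11 + S/8 (A(S, B) = 2 - (104 - S)/8 = 2 + (-13 + S/8) = -11 + S/8)
p = 8/261485 (p = 1/((-11 + (1/8)*213) + 32670) = 1/((-11 + 213/8) + 32670) = 1/(125/8 + 32670) = 1/(261485/8) = 8/261485 ≈ 3.0594e-5)
sqrt(1/(14386 + sqrt(D(-79) + 21963)) + p) = sqrt(1/(14386 + sqrt(-79 + 21963)) + 8/261485) = sqrt(1/(14386 + sqrt(21884)) + 8/261485) = sqrt(1/(14386 + 2*sqrt(5471)) + 8/261485) = sqrt(8/261485 + 1/(14386 + 2*sqrt(5471)))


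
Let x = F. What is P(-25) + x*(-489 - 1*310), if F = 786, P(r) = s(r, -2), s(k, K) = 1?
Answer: -628013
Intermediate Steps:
P(r) = 1
x = 786
P(-25) + x*(-489 - 1*310) = 1 + 786*(-489 - 1*310) = 1 + 786*(-489 - 310) = 1 + 786*(-799) = 1 - 628014 = -628013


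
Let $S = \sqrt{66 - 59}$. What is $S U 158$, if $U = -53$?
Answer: $- 8374 \sqrt{7} \approx -22156.0$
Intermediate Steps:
$S = \sqrt{7} \approx 2.6458$
$S U 158 = \sqrt{7} \left(-53\right) 158 = - 53 \sqrt{7} \cdot 158 = - 8374 \sqrt{7}$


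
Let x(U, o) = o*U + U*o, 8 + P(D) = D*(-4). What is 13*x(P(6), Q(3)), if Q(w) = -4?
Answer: 3328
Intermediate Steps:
P(D) = -8 - 4*D (P(D) = -8 + D*(-4) = -8 - 4*D)
x(U, o) = 2*U*o (x(U, o) = U*o + U*o = 2*U*o)
13*x(P(6), Q(3)) = 13*(2*(-8 - 4*6)*(-4)) = 13*(2*(-8 - 24)*(-4)) = 13*(2*(-32)*(-4)) = 13*256 = 3328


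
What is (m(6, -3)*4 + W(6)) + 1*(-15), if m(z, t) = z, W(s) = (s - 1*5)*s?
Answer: 15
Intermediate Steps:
W(s) = s*(-5 + s) (W(s) = (s - 5)*s = (-5 + s)*s = s*(-5 + s))
(m(6, -3)*4 + W(6)) + 1*(-15) = (6*4 + 6*(-5 + 6)) + 1*(-15) = (24 + 6*1) - 15 = (24 + 6) - 15 = 30 - 15 = 15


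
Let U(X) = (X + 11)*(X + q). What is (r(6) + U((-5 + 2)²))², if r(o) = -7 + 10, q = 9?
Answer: 131769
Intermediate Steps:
r(o) = 3
U(X) = (9 + X)*(11 + X) (U(X) = (X + 11)*(X + 9) = (11 + X)*(9 + X) = (9 + X)*(11 + X))
(r(6) + U((-5 + 2)²))² = (3 + (99 + ((-5 + 2)²)² + 20*(-5 + 2)²))² = (3 + (99 + ((-3)²)² + 20*(-3)²))² = (3 + (99 + 9² + 20*9))² = (3 + (99 + 81 + 180))² = (3 + 360)² = 363² = 131769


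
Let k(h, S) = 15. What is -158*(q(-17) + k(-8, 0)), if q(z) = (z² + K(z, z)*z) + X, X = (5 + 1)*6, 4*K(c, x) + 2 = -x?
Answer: -87295/2 ≈ -43648.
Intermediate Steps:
K(c, x) = -½ - x/4 (K(c, x) = -½ + (-x)/4 = -½ - x/4)
X = 36 (X = 6*6 = 36)
q(z) = 36 + z² + z*(-½ - z/4) (q(z) = (z² + (-½ - z/4)*z) + 36 = (z² + z*(-½ - z/4)) + 36 = 36 + z² + z*(-½ - z/4))
-158*(q(-17) + k(-8, 0)) = -158*((36 - ½*(-17) + (¾)*(-17)²) + 15) = -158*((36 + 17/2 + (¾)*289) + 15) = -158*((36 + 17/2 + 867/4) + 15) = -158*(1045/4 + 15) = -158*1105/4 = -87295/2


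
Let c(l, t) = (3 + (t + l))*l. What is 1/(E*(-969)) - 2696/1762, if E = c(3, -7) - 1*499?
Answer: -655717543/428551878 ≈ -1.5301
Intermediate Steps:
c(l, t) = l*(3 + l + t) (c(l, t) = (3 + (l + t))*l = (3 + l + t)*l = l*(3 + l + t))
E = -502 (E = 3*(3 + 3 - 7) - 1*499 = 3*(-1) - 499 = -3 - 499 = -502)
1/(E*(-969)) - 2696/1762 = 1/(-502*(-969)) - 2696/1762 = -1/502*(-1/969) - 2696*1/1762 = 1/486438 - 1348/881 = -655717543/428551878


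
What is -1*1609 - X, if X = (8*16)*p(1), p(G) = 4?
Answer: -2121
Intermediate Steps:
X = 512 (X = (8*16)*4 = 128*4 = 512)
-1*1609 - X = -1*1609 - 1*512 = -1609 - 512 = -2121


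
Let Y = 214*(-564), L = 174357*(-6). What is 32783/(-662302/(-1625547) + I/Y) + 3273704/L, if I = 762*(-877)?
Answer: 560407579305779273096/101671751099745495 ≈ 5511.9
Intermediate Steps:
L = -1046142
I = -668274
Y = -120696
32783/(-662302/(-1625547) + I/Y) + 3273704/L = 32783/(-662302/(-1625547) - 668274/(-120696)) + 3273704/(-1046142) = 32783/(-662302*(-1/1625547) - 668274*(-1/120696)) + 3273704*(-1/1046142) = 32783/(662302/1625547 + 111379/20116) - 1636852/523071 = 32783/(194374666345/32699503452) - 1636852/523071 = 32783*(32699503452/194374666345) - 1636852/523071 = 1071987821666916/194374666345 - 1636852/523071 = 560407579305779273096/101671751099745495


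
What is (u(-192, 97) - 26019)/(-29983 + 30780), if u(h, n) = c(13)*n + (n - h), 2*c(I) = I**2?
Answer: -35067/1594 ≈ -21.999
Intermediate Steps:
c(I) = I**2/2
u(h, n) = -h + 171*n/2 (u(h, n) = ((1/2)*13**2)*n + (n - h) = ((1/2)*169)*n + (n - h) = 169*n/2 + (n - h) = -h + 171*n/2)
(u(-192, 97) - 26019)/(-29983 + 30780) = ((-1*(-192) + (171/2)*97) - 26019)/(-29983 + 30780) = ((192 + 16587/2) - 26019)/797 = (16971/2 - 26019)*(1/797) = -35067/2*1/797 = -35067/1594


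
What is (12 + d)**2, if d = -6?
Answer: 36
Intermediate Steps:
(12 + d)**2 = (12 - 6)**2 = 6**2 = 36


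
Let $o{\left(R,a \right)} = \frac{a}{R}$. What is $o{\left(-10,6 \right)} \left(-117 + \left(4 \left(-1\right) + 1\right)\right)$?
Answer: $72$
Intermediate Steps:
$o{\left(-10,6 \right)} \left(-117 + \left(4 \left(-1\right) + 1\right)\right) = \frac{6}{-10} \left(-117 + \left(4 \left(-1\right) + 1\right)\right) = 6 \left(- \frac{1}{10}\right) \left(-117 + \left(-4 + 1\right)\right) = - \frac{3 \left(-117 - 3\right)}{5} = \left(- \frac{3}{5}\right) \left(-120\right) = 72$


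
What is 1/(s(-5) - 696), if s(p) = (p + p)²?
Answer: -1/596 ≈ -0.0016779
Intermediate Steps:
s(p) = 4*p² (s(p) = (2*p)² = 4*p²)
1/(s(-5) - 696) = 1/(4*(-5)² - 696) = 1/(4*25 - 696) = 1/(100 - 696) = 1/(-596) = -1/596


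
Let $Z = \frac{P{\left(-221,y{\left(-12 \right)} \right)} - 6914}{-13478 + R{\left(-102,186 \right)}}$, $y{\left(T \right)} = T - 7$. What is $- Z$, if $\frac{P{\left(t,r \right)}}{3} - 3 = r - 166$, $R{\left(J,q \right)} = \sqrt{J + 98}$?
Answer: $- \frac{12568235}{22707061} - \frac{1865 i}{22707061} \approx -0.55349 - 8.2133 \cdot 10^{-5} i$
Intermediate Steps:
$y{\left(T \right)} = -7 + T$
$R{\left(J,q \right)} = \sqrt{98 + J}$
$P{\left(t,r \right)} = -489 + 3 r$ ($P{\left(t,r \right)} = 9 + 3 \left(r - 166\right) = 9 + 3 \left(-166 + r\right) = 9 + \left(-498 + 3 r\right) = -489 + 3 r$)
$Z = - \frac{1865 \left(-13478 - 2 i\right)}{45414122}$ ($Z = \frac{\left(-489 + 3 \left(-7 - 12\right)\right) - 6914}{-13478 + \sqrt{98 - 102}} = \frac{\left(-489 + 3 \left(-19\right)\right) - 6914}{-13478 + \sqrt{-4}} = \frac{\left(-489 - 57\right) - 6914}{-13478 + 2 i} = \left(-546 - 6914\right) \frac{-13478 - 2 i}{181656488} = - 7460 \frac{-13478 - 2 i}{181656488} = - \frac{1865 \left(-13478 - 2 i\right)}{45414122} \approx 0.55349 + 8.2133 \cdot 10^{-5} i$)
$- Z = - (\frac{12568235}{22707061} + \frac{1865 i}{22707061}) = - \frac{12568235}{22707061} - \frac{1865 i}{22707061}$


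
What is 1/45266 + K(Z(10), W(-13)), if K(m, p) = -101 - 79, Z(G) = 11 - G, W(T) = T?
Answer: -8147879/45266 ≈ -180.00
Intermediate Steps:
K(m, p) = -180
1/45266 + K(Z(10), W(-13)) = 1/45266 - 180 = -8147879/45266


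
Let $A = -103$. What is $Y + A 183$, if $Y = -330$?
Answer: $-19179$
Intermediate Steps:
$Y + A 183 = -330 - 18849 = -19179$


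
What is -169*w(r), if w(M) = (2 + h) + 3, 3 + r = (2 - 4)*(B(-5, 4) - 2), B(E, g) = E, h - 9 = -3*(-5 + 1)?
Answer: -4394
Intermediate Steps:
h = 21 (h = 9 - 3*(-5 + 1) = 9 - 3*(-4) = 9 + 12 = 21)
r = 11 (r = -3 + (2 - 4)*(-5 - 2) = -3 - 2*(-7) = -3 + 14 = 11)
w(M) = 26 (w(M) = (2 + 21) + 3 = 23 + 3 = 26)
-169*w(r) = -169*26 = -4394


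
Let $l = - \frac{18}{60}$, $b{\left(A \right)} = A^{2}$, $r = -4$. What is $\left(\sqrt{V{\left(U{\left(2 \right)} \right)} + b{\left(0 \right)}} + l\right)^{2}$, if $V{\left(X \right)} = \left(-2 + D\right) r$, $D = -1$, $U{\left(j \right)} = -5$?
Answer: $\frac{1209}{100} - \frac{6 \sqrt{3}}{5} \approx 10.012$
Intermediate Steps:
$V{\left(X \right)} = 12$ ($V{\left(X \right)} = \left(-2 - 1\right) \left(-4\right) = \left(-3\right) \left(-4\right) = 12$)
$l = - \frac{3}{10}$ ($l = \left(-18\right) \frac{1}{60} = - \frac{3}{10} \approx -0.3$)
$\left(\sqrt{V{\left(U{\left(2 \right)} \right)} + b{\left(0 \right)}} + l\right)^{2} = \left(\sqrt{12 + 0^{2}} - \frac{3}{10}\right)^{2} = \left(\sqrt{12 + 0} - \frac{3}{10}\right)^{2} = \left(\sqrt{12} - \frac{3}{10}\right)^{2} = \left(2 \sqrt{3} - \frac{3}{10}\right)^{2} = \left(- \frac{3}{10} + 2 \sqrt{3}\right)^{2}$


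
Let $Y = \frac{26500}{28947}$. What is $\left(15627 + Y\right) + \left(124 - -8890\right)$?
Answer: $\frac{713309527}{28947} \approx 24642.0$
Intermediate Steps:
$Y = \frac{26500}{28947}$ ($Y = 26500 \cdot \frac{1}{28947} = \frac{26500}{28947} \approx 0.91547$)
$\left(15627 + Y\right) + \left(124 - -8890\right) = \left(15627 + \frac{26500}{28947}\right) + \left(124 - -8890\right) = \frac{452381269}{28947} + \left(124 + 8890\right) = \frac{452381269}{28947} + 9014 = \frac{713309527}{28947}$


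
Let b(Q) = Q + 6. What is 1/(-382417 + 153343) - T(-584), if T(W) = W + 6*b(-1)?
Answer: 126906995/229074 ≈ 554.00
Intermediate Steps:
b(Q) = 6 + Q
T(W) = 30 + W (T(W) = W + 6*(6 - 1) = W + 6*5 = W + 30 = 30 + W)
1/(-382417 + 153343) - T(-584) = 1/(-382417 + 153343) - (30 - 584) = 1/(-229074) - 1*(-554) = -1/229074 + 554 = 126906995/229074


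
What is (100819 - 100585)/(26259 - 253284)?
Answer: -26/25225 ≈ -0.0010307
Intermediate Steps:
(100819 - 100585)/(26259 - 253284) = 234/(-227025) = 234*(-1/227025) = -26/25225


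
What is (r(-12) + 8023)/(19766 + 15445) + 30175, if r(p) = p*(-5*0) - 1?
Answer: 354166649/11737 ≈ 30175.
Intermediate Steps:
r(p) = -1 (r(p) = p*0 - 1 = 0 - 1 = -1)
(r(-12) + 8023)/(19766 + 15445) + 30175 = (-1 + 8023)/(19766 + 15445) + 30175 = 8022/35211 + 30175 = 8022*(1/35211) + 30175 = 2674/11737 + 30175 = 354166649/11737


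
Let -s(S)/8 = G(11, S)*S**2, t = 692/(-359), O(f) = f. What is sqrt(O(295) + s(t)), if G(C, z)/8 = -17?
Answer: sqrt(559023927)/359 ≈ 65.860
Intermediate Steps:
G(C, z) = -136 (G(C, z) = 8*(-17) = -136)
t = -692/359 (t = 692*(-1/359) = -692/359 ≈ -1.9276)
s(S) = 1088*S**2 (s(S) = -(-1088)*S**2 = 1088*S**2)
sqrt(O(295) + s(t)) = sqrt(295 + 1088*(-692/359)**2) = sqrt(295 + 1088*(478864/128881)) = sqrt(295 + 521004032/128881) = sqrt(559023927/128881) = sqrt(559023927)/359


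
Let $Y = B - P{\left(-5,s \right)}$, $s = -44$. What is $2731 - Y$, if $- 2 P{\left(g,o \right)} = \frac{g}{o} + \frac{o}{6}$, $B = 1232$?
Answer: $\frac{396689}{264} \approx 1502.6$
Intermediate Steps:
$P{\left(g,o \right)} = - \frac{o}{12} - \frac{g}{2 o}$ ($P{\left(g,o \right)} = - \frac{\frac{g}{o} + \frac{o}{6}}{2} = - \frac{\frac{o}{6} + \frac{g}{o}}{2} = - \frac{o}{12} - \frac{g}{2 o}$)
$Y = \frac{324295}{264}$ ($Y = 1232 - \left(\left(- \frac{1}{12}\right) \left(-44\right) - - \frac{5}{2 \left(-44\right)}\right) = 1232 - \left(\frac{11}{3} - \left(- \frac{5}{2}\right) \left(- \frac{1}{44}\right)\right) = 1232 - \left(\frac{11}{3} - \frac{5}{88}\right) = 1232 - \frac{953}{264} = \frac{324295}{264} \approx 1228.4$)
$2731 - Y = 2731 - \frac{324295}{264} = \frac{396689}{264}$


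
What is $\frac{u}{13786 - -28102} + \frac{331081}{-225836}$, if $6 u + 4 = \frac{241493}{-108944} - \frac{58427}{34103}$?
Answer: $- \frac{25763160329680052283}{17573113097110258688} \approx -1.4661$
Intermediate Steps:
$u = - \frac{9820725265}{7430634464}$ ($u = - \frac{2}{3} + \frac{\frac{241493}{-108944} - \frac{58427}{34103}}{6} = - \frac{2}{3} + \frac{241493 \left(- \frac{1}{108944}\right) - \frac{58427}{34103}}{6} = - \frac{2}{3} + \frac{- \frac{241493}{108944} - \frac{58427}{34103}}{6} = - \frac{2}{3} + \frac{1}{6} \left(- \frac{14600906867}{3715317232}\right) = - \frac{2}{3} - \frac{14600906867}{22291903392} = - \frac{9820725265}{7430634464} \approx -1.3217$)
$\frac{u}{13786 - -28102} + \frac{331081}{-225836} = - \frac{9820725265}{7430634464 \left(13786 - -28102\right)} + \frac{331081}{-225836} = - \frac{9820725265}{7430634464 \left(13786 + 28102\right)} + 331081 \left(- \frac{1}{225836}\right) = - \frac{9820725265}{7430634464 \cdot 41888} - \frac{331081}{225836} = \left(- \frac{9820725265}{7430634464}\right) \frac{1}{41888} - \frac{331081}{225836} = - \frac{9820725265}{311254416428032} - \frac{331081}{225836} = - \frac{25763160329680052283}{17573113097110258688}$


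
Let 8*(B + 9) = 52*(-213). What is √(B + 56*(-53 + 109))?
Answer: √6970/2 ≈ 41.743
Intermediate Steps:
B = -2787/2 (B = -9 + (52*(-213))/8 = -9 + (⅛)*(-11076) = -9 - 2769/2 = -2787/2 ≈ -1393.5)
√(B + 56*(-53 + 109)) = √(-2787/2 + 56*(-53 + 109)) = √(-2787/2 + 56*56) = √(-2787/2 + 3136) = √(3485/2) = √6970/2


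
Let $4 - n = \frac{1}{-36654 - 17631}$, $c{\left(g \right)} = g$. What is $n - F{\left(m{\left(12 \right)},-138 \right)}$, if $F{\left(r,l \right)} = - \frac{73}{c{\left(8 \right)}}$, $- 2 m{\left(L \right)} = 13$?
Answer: $\frac{5699933}{434280} \approx 13.125$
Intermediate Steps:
$m{\left(L \right)} = - \frac{13}{2}$ ($m{\left(L \right)} = \left(- \frac{1}{2}\right) 13 = - \frac{13}{2}$)
$F{\left(r,l \right)} = - \frac{73}{8}$
$n = \frac{217141}{54285}$ ($n = 4 - \frac{1}{-36654 - 17631} = 4 - \frac{1}{-54285} = 4 - - \frac{1}{54285} = 4 + \frac{1}{54285} = \frac{217141}{54285} \approx 4.0$)
$n - F{\left(m{\left(12 \right)},-138 \right)} = \frac{217141}{54285} - - \frac{73}{8} = \frac{217141}{54285} + \frac{73}{8} = \frac{5699933}{434280}$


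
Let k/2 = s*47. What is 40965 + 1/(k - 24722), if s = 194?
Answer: 265698989/6486 ≈ 40965.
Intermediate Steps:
k = 18236 (k = 2*(194*47) = 2*9118 = 18236)
40965 + 1/(k - 24722) = 40965 + 1/(18236 - 24722) = 40965 + 1/(-6486) = 40965 - 1/6486 = 265698989/6486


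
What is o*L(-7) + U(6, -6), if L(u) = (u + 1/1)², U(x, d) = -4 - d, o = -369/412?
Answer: -3115/103 ≈ -30.243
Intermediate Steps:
o = -369/412 (o = -369*1/412 = -369/412 ≈ -0.89563)
L(u) = (1 + u)² (L(u) = (u + 1)² = (1 + u)²)
o*L(-7) + U(6, -6) = -369*(1 - 7)²/412 + (-4 - 1*(-6)) = -369/412*(-6)² + (-4 + 6) = -369/412*36 + 2 = -3321/103 + 2 = -3115/103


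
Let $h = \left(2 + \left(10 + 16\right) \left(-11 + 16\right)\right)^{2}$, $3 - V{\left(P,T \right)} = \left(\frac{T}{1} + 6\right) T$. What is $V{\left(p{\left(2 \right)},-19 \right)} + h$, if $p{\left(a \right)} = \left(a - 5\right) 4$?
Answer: $17180$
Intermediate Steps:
$p{\left(a \right)} = -20 + 4 a$ ($p{\left(a \right)} = \left(-5 + a\right) 4 = -20 + 4 a$)
$V{\left(P,T \right)} = 3 - T \left(6 + T\right)$ ($V{\left(P,T \right)} = 3 - \left(\frac{T}{1} + 6\right) T = 3 - \left(T 1 + 6\right) T = 3 - \left(T + 6\right) T = 3 - \left(6 + T\right) T = 3 - T \left(6 + T\right)$)
$h = 17424$ ($h = \left(2 + 26 \cdot 5\right)^{2} = \left(2 + 130\right)^{2} = 132^{2} = 17424$)
$V{\left(p{\left(2 \right)},-19 \right)} + h = \left(3 - \left(-19\right)^{2} - -114\right) + 17424 = \left(3 - 361 + 114\right) + 17424 = -244 + 17424 = 17180$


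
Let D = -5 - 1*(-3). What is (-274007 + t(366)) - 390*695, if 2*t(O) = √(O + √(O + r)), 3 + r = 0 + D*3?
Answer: -545057 + √(366 + √357)/2 ≈ -5.4505e+5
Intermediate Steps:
D = -2 (D = -5 + 3 = -2)
r = -9 (r = -3 + (0 - 2*3) = -3 + (0 - 6) = -3 - 6 = -9)
t(O) = √(O + √(-9 + O))/2 (t(O) = √(O + √(O - 9))/2 = √(O + √(-9 + O))/2)
(-274007 + t(366)) - 390*695 = (-274007 + √(366 + √(-9 + 366))/2) - 390*695 = (-274007 + √(366 + √357)/2) - 271050 = -545057 + √(366 + √357)/2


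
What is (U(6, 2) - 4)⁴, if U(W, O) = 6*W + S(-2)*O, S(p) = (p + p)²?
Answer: 16777216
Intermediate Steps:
S(p) = 4*p² (S(p) = (2*p)² = 4*p²)
U(W, O) = 6*W + 16*O (U(W, O) = 6*W + (4*(-2)²)*O = 6*W + (4*4)*O = 6*W + 16*O)
(U(6, 2) - 4)⁴ = ((6*6 + 16*2) - 4)⁴ = ((36 + 32) - 4)⁴ = (68 - 4)⁴ = 64⁴ = 16777216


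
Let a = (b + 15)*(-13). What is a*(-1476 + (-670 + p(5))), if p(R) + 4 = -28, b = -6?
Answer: 254826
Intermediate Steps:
p(R) = -32 (p(R) = -4 - 28 = -32)
a = -117 (a = (-6 + 15)*(-13) = 9*(-13) = -117)
a*(-1476 + (-670 + p(5))) = -117*(-1476 + (-670 - 32)) = -117*(-1476 - 702) = -117*(-2178) = 254826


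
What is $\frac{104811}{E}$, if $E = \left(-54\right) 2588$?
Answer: $- \frac{34937}{46584} \approx -0.74998$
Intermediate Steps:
$E = -139752$
$\frac{104811}{E} = \frac{104811}{-139752} = 104811 \left(- \frac{1}{139752}\right) = - \frac{34937}{46584}$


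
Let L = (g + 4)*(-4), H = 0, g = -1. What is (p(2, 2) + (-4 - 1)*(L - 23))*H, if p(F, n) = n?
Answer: 0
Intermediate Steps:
L = -12 (L = (-1 + 4)*(-4) = 3*(-4) = -12)
(p(2, 2) + (-4 - 1)*(L - 23))*H = (2 + (-4 - 1)*(-12 - 23))*0 = (2 - 5*(-35))*0 = (2 + 175)*0 = 177*0 = 0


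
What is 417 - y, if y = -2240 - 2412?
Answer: 5069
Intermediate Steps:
y = -4652
417 - y = 417 - 1*(-4652) = 417 + 4652 = 5069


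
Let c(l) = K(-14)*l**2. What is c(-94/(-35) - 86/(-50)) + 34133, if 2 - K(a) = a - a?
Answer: 1046512007/30625 ≈ 34172.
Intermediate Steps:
K(a) = 2 (K(a) = 2 - (a - a) = 2 - 1*0 = 2 + 0 = 2)
c(l) = 2*l**2
c(-94/(-35) - 86/(-50)) + 34133 = 2*(-94/(-35) - 86/(-50))**2 + 34133 = 2*(-94*(-1/35) - 86*(-1/50))**2 + 34133 = 2*(94/35 + 43/25)**2 + 34133 = 2*(771/175)**2 + 34133 = 2*(594441/30625) + 34133 = 1188882/30625 + 34133 = 1046512007/30625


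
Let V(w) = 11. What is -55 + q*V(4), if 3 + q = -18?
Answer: -286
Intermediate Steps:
q = -21 (q = -3 - 18 = -21)
-55 + q*V(4) = -55 - 21*11 = -55 - 231 = -286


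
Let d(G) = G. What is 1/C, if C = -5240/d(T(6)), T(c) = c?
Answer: -3/2620 ≈ -0.0011450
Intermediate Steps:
C = -2620/3 (C = -5240/6 = -5240*⅙ = -2620/3 ≈ -873.33)
1/C = 1/(-2620/3) = -3/2620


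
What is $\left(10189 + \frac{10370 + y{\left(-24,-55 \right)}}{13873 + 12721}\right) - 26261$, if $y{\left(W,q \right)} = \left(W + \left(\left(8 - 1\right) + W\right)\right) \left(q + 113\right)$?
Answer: $- \frac{213705388}{13297} \approx -16072.0$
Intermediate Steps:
$y{\left(W,q \right)} = \left(7 + 2 W\right) \left(113 + q\right)$ ($y{\left(W,q \right)} = \left(W + \left(7 + W\right)\right) \left(113 + q\right) = \left(7 + 2 W\right) \left(113 + q\right)$)
$\left(10189 + \frac{10370 + y{\left(-24,-55 \right)}}{13873 + 12721}\right) - 26261 = \left(10189 + \frac{10370 + \left(791 + 7 \left(-55\right) + 226 \left(-24\right) + 2 \left(-24\right) \left(-55\right)\right)}{13873 + 12721}\right) - 26261 = \left(10189 + \frac{10370 + \left(791 - 385 - 5424 + 2640\right)}{26594}\right) - 26261 = \left(10189 + \left(10370 - 2378\right) \frac{1}{26594}\right) - 26261 = \left(10189 + 7992 \cdot \frac{1}{26594}\right) - 26261 = \left(10189 + \frac{3996}{13297}\right) - 26261 = \frac{135487129}{13297} - 26261 = - \frac{213705388}{13297}$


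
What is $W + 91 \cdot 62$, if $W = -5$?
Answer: $5637$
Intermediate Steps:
$W + 91 \cdot 62 = -5 + 91 \cdot 62 = -5 + 5642 = 5637$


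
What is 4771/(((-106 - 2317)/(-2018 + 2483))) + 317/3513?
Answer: -7792875104/8511999 ≈ -915.52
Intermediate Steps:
4771/(((-106 - 2317)/(-2018 + 2483))) + 317/3513 = 4771/((-2423/465)) + 317*(1/3513) = 4771/((-2423*1/465)) + 317/3513 = 4771/(-2423/465) + 317/3513 = 4771*(-465/2423) + 317/3513 = -2218515/2423 + 317/3513 = -7792875104/8511999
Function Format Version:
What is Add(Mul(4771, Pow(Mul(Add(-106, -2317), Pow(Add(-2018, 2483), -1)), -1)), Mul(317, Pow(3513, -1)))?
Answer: Rational(-7792875104, 8511999) ≈ -915.52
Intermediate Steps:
Add(Mul(4771, Pow(Mul(Add(-106, -2317), Pow(Add(-2018, 2483), -1)), -1)), Mul(317, Pow(3513, -1))) = Add(Mul(4771, Pow(Mul(-2423, Pow(465, -1)), -1)), Mul(317, Rational(1, 3513))) = Add(Mul(4771, Pow(Mul(-2423, Rational(1, 465)), -1)), Rational(317, 3513)) = Add(Mul(4771, Pow(Rational(-2423, 465), -1)), Rational(317, 3513)) = Add(Mul(4771, Rational(-465, 2423)), Rational(317, 3513)) = Add(Rational(-2218515, 2423), Rational(317, 3513)) = Rational(-7792875104, 8511999)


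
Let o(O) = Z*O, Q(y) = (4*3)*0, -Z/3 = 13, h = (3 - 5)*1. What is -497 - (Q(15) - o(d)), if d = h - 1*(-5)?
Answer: -614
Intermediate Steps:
h = -2 (h = -2*1 = -2)
Z = -39 (Z = -3*13 = -39)
Q(y) = 0 (Q(y) = 12*0 = 0)
d = 3 (d = -2 - 1*(-5) = -2 + 5 = 3)
o(O) = -39*O
-497 - (Q(15) - o(d)) = -497 - (0 - (-39)*3) = -497 - (0 - 1*(-117)) = -497 - (0 + 117) = -497 - 1*117 = -497 - 117 = -614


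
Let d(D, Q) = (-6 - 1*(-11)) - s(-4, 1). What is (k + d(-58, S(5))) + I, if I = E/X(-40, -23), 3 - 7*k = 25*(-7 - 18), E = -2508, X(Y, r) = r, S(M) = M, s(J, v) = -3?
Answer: 33288/161 ≈ 206.76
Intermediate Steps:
d(D, Q) = 8 (d(D, Q) = (-6 - 1*(-11)) - 1*(-3) = (-6 + 11) + 3 = 5 + 3 = 8)
k = 628/7 (k = 3/7 - 25*(-7 - 18)/7 = 3/7 - 25*(-25)/7 = 3/7 - ⅐*(-625) = 3/7 + 625/7 = 628/7 ≈ 89.714)
I = 2508/23 (I = -2508/(-23) = -2508*(-1/23) = 2508/23 ≈ 109.04)
(k + d(-58, S(5))) + I = (628/7 + 8) + 2508/23 = 684/7 + 2508/23 = 33288/161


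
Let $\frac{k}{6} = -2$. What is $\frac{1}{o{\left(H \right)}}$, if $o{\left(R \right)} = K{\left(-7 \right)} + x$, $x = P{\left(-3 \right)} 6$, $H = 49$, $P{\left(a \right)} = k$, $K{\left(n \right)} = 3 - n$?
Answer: $- \frac{1}{62} \approx -0.016129$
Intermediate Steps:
$k = -12$ ($k = 6 \left(-2\right) = -12$)
$P{\left(a \right)} = -12$
$x = -72$ ($x = \left(-12\right) 6 = -72$)
$o{\left(R \right)} = -62$ ($o{\left(R \right)} = \left(3 - -7\right) - 72 = \left(3 + 7\right) - 72 = 10 - 72 = -62$)
$\frac{1}{o{\left(H \right)}} = \frac{1}{-62} = - \frac{1}{62}$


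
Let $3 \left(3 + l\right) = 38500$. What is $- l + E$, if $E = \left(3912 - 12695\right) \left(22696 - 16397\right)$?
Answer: $- \frac{166010842}{3} \approx -5.5337 \cdot 10^{7}$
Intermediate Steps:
$l = \frac{38491}{3}$ ($l = -3 + \frac{1}{3} \cdot 38500 = -3 + \frac{38500}{3} = \frac{38491}{3} \approx 12830.0$)
$E = -55324117$ ($E = \left(-8783\right) 6299 = -55324117$)
$- l + E = \left(-1\right) \frac{38491}{3} - 55324117 = - \frac{38491}{3} - 55324117 = - \frac{166010842}{3}$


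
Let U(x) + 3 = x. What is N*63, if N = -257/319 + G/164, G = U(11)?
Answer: -623637/13079 ≈ -47.682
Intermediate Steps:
U(x) = -3 + x
G = 8 (G = -3 + 11 = 8)
N = -9899/13079 (N = -257/319 + 8/164 = -257*1/319 + 8*(1/164) = -257/319 + 2/41 = -9899/13079 ≈ -0.75686)
N*63 = -9899/13079*63 = -623637/13079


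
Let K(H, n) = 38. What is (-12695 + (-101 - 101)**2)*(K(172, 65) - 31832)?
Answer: -893697546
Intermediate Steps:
(-12695 + (-101 - 101)**2)*(K(172, 65) - 31832) = (-12695 + (-101 - 101)**2)*(38 - 31832) = (-12695 + (-202)**2)*(-31794) = (-12695 + 40804)*(-31794) = 28109*(-31794) = -893697546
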